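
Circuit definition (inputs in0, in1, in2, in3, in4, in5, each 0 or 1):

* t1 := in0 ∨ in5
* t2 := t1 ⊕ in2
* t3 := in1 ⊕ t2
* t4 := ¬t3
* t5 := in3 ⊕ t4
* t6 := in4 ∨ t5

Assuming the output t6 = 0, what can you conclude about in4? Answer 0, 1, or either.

0

t6 = in4 ∨ t5 must be 0, so both in4 = 0 and t5 = 0.
t5 = in3 ⊕ t4 must be 0, so in3 and t4 are equal.
Every assignment with t6 = 0 has in4 = 0; there are 16 such assignment(s).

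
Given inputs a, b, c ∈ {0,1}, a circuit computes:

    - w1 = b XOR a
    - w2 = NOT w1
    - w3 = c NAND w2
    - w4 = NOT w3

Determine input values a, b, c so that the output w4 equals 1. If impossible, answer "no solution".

w4 = NOT w3 must be 1, so w3 = 0.
Check with a=0 b=0 c=1:
w1 = b XOR a = 0 XOR 0 = 0
w2 = NOT w1 = NOT 0 = 1
w3 = c NAND w2 = 1 NAND 1 = 0
w4 = NOT w3 = NOT 0 = 1
So w4 = 1 as required.

a=0 b=0 c=1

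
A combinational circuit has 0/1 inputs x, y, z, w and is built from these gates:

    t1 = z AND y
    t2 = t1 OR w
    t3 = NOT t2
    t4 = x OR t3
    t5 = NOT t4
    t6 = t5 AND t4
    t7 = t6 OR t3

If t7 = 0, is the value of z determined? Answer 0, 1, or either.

Both values of z occur among assignments with t7 = 0:
  z=0: x=0, y=0, z=0, w=1
  z=1: x=0, y=0, z=1, w=1

either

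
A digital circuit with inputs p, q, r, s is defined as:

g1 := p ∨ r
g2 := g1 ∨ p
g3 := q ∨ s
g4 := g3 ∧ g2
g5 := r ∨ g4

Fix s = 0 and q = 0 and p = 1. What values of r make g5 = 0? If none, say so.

g5 = r ∨ g4 must be 0, so both r = 0 and g4 = 0.
g4 = g3 ∧ g2 must be 0, so at least one of g3, g2 is 0.
Check with s = 0 and q = 0 and p = 1 and r=0:
g1 = p ∨ r = 1 ∨ 0 = 1
g2 = g1 ∨ p = 1 ∨ 1 = 1
g3 = q ∨ s = 0 ∨ 0 = 0
g4 = g3 ∧ g2 = 0 ∧ 1 = 0
g5 = r ∨ g4 = 0 ∨ 0 = 0
So g5 = 0.

r=0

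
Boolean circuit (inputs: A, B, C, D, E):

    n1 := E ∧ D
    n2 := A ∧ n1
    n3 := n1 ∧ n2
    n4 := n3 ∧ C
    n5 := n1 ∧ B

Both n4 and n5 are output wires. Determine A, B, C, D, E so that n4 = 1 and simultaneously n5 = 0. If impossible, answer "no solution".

Check with A=1, B=0, C=1, D=1, E=1:
n1 = E ∧ D = 1 ∧ 1 = 1
n2 = A ∧ n1 = 1 ∧ 1 = 1
n3 = n1 ∧ n2 = 1 ∧ 1 = 1
n4 = n3 ∧ C = 1 ∧ 1 = 1
n5 = n1 ∧ B = 1 ∧ 0 = 0
So n4 = 1 and n5 = 0.

A=1, B=0, C=1, D=1, E=1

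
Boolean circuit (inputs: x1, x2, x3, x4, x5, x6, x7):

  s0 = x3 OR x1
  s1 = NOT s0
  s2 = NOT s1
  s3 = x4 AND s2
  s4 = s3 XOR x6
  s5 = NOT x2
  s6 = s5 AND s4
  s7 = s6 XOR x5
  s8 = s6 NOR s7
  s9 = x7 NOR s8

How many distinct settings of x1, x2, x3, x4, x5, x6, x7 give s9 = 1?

s9 = x7 NOR s8 must be 1, so both x7 = 0 and s8 = 0.
s8 = s6 NOR s7 must be 0, so at least one of s6, s7 is 1.
Enumerating the 128 input combinations, 40 give s9 = 1 and 88 give s9 = 0.

40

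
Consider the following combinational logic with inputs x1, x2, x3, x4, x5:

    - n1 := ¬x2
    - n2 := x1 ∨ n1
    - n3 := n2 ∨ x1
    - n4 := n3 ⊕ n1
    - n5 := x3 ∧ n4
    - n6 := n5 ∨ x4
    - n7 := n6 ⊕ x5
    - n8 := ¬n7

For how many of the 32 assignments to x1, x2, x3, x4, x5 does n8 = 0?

n8 = ¬n7 must be 0, so n7 = 1.
Enumerating the 32 input combinations, 16 give n8 = 0 and 16 give n8 = 1.

16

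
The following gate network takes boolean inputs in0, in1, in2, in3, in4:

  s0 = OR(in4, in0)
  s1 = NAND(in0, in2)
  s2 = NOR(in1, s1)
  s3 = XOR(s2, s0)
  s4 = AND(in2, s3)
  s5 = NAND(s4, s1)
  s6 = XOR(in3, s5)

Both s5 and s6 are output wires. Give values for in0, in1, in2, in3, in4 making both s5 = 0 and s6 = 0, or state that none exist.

in0=0 in1=1 in2=1 in3=0 in4=1

Check with in0=0 in1=1 in2=1 in3=0 in4=1:
s0 = OR(in4, in0) = OR(1, 0) = 1
s1 = NAND(in0, in2) = NAND(0, 1) = 1
s2 = NOR(in1, s1) = NOR(1, 1) = 0
s3 = XOR(s2, s0) = XOR(0, 1) = 1
s4 = AND(in2, s3) = AND(1, 1) = 1
s5 = NAND(s4, s1) = NAND(1, 1) = 0
s6 = XOR(in3, s5) = XOR(0, 0) = 0
So s5 = 0 and s6 = 0.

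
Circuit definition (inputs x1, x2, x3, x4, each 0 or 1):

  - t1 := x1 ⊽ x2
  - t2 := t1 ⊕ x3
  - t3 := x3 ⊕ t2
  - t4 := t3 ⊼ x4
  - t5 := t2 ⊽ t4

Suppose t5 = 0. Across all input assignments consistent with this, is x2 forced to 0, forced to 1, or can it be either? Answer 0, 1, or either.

either

Both values of x2 occur among assignments with t5 = 0:
  x2=0: x1=0, x2=0, x3=0, x4=0
  x2=1: x1=0, x2=1, x3=0, x4=0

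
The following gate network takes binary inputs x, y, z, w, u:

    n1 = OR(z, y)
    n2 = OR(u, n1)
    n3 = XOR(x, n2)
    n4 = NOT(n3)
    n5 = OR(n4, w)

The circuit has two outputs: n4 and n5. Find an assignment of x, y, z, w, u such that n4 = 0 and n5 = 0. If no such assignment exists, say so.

x=0, y=0, z=1, w=0, u=0

Check with x=0, y=0, z=1, w=0, u=0:
n1 = OR(z, y) = OR(1, 0) = 1
n2 = OR(u, n1) = OR(0, 1) = 1
n3 = XOR(x, n2) = XOR(0, 1) = 1
n4 = NOT(n3) = NOT 1 = 0
n5 = OR(n4, w) = OR(0, 0) = 0
So n4 = 0 and n5 = 0.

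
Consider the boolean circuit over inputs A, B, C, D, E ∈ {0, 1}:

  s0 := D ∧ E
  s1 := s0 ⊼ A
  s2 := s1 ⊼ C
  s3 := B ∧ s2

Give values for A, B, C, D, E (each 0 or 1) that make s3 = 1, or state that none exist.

A=0, B=1, C=0, D=1, E=0

s3 = B ∧ s2 must be 1, so both B = 1 and s2 = 1.
s2 = s1 ⊼ C must be 1, so at least one of s1, C is 0.
Check with A=0, B=1, C=0, D=1, E=0:
s0 = D ∧ E = 1 ∧ 0 = 0
s1 = s0 ⊼ A = 0 ⊼ 0 = 1
s2 = s1 ⊼ C = 1 ⊼ 0 = 1
s3 = B ∧ s2 = 1 ∧ 1 = 1
So s3 = 1 as required.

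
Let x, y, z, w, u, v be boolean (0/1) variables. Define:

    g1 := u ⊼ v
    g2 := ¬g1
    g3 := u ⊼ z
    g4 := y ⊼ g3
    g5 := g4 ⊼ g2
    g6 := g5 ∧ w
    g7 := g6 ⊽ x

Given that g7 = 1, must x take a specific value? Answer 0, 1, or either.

g7 = g6 ⊽ x must be 1, so both g6 = 0 and x = 0.
g6 = g5 ∧ w must be 0, so at least one of g5, w is 0.
Every assignment with g7 = 1 has x = 0; there are 19 such assignment(s).

0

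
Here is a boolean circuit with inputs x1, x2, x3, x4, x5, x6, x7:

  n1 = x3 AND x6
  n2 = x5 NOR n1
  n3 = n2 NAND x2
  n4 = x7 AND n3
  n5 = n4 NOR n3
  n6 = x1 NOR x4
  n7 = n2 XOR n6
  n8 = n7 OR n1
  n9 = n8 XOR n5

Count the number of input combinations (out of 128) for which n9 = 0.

60

n9 = n8 XOR n5 must be 0, so n8 and n5 are equal.
Enumerating the 128 input combinations, 60 give n9 = 0 and 68 give n9 = 1.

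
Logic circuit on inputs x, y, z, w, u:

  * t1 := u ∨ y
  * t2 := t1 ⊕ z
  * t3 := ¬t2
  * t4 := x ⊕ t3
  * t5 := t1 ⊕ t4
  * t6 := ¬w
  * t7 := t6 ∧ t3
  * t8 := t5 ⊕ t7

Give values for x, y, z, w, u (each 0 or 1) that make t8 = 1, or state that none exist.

t8 = t5 ⊕ t7 must be 1, so t5 and t7 differ.
Check with x=0 y=1 z=0 w=0 u=0:
t1 = u ∨ y = 0 ∨ 1 = 1
t2 = t1 ⊕ z = 1 ⊕ 0 = 1
t3 = ¬t2 = ¬1 = 0
t4 = x ⊕ t3 = 0 ⊕ 0 = 0
t5 = t1 ⊕ t4 = 1 ⊕ 0 = 1
t6 = ¬w = ¬0 = 1
t7 = t6 ∧ t3 = 1 ∧ 0 = 0
t8 = t5 ⊕ t7 = 1 ⊕ 0 = 1
So t8 = 1 as required.

x=0 y=1 z=0 w=0 u=0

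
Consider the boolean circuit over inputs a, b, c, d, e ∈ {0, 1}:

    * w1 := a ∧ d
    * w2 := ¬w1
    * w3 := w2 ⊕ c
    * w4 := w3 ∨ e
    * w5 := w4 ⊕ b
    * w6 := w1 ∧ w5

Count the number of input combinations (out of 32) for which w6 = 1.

4

w6 = w1 ∧ w5 must be 1, so both w1 = 1 and w5 = 1.
Satisfying assignments:
  a=1, b=0, c=0, d=1, e=1
  a=1, b=0, c=1, d=1, e=0
  a=1, b=0, c=1, d=1, e=1
  a=1, b=1, c=0, d=1, e=0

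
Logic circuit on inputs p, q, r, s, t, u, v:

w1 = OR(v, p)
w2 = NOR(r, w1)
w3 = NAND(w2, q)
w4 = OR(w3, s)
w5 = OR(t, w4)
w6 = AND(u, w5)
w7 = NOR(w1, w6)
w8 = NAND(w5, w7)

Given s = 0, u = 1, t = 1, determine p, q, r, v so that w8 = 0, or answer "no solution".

With s = 0, u = 1, t = 1 fixed, none of the 16 settings of p, q, r, v give w8 = 0.
For example, with p=0, q=0, r=0, v=1:
w1 = OR(v, p) = OR(1, 0) = 1
w2 = NOR(r, w1) = NOR(0, 1) = 0
w3 = NAND(w2, q) = NAND(0, 0) = 1
w4 = OR(w3, s) = OR(1, 0) = 1
w5 = OR(t, w4) = OR(1, 1) = 1
w6 = AND(u, w5) = AND(1, 1) = 1
w7 = NOR(w1, w6) = NOR(1, 1) = 0
w8 = NAND(w5, w7) = NAND(1, 0) = 1
giving w8 = 1 ≠ 0.

no solution exists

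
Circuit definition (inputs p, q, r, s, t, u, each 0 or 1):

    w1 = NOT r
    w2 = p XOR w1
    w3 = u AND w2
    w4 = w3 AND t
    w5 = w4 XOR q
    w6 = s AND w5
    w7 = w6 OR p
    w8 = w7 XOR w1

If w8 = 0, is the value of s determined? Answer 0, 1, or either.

Both values of s occur among assignments with w8 = 0:
  s=0: p=0, q=0, r=1, s=0, t=0, u=0
  s=1: p=0, q=0, r=0, s=1, t=1, u=1

either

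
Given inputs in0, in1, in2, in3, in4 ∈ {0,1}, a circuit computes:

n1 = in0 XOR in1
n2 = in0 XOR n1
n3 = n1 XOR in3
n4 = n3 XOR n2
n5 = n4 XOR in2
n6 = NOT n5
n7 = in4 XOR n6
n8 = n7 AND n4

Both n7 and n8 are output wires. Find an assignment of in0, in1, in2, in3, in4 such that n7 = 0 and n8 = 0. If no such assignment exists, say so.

Check with in0=0 in1=0 in2=0 in3=0 in4=1:
n1 = in0 XOR in1 = 0 XOR 0 = 0
n2 = in0 XOR n1 = 0 XOR 0 = 0
n3 = n1 XOR in3 = 0 XOR 0 = 0
n4 = n3 XOR n2 = 0 XOR 0 = 0
n5 = n4 XOR in2 = 0 XOR 0 = 0
n6 = NOT n5 = NOT 0 = 1
n7 = in4 XOR n6 = 1 XOR 1 = 0
n8 = n7 AND n4 = 0 AND 0 = 0
So n7 = 0 and n8 = 0.

in0=0 in1=0 in2=0 in3=0 in4=1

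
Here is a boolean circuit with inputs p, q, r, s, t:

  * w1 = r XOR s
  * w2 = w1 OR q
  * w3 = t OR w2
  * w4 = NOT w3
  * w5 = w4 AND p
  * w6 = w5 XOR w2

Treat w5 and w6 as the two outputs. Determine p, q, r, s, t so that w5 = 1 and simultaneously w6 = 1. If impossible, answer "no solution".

Check with p=1, q=0, r=1, s=1, t=0:
w1 = r XOR s = 1 XOR 1 = 0
w2 = w1 OR q = 0 OR 0 = 0
w3 = t OR w2 = 0 OR 0 = 0
w4 = NOT w3 = NOT 0 = 1
w5 = w4 AND p = 1 AND 1 = 1
w6 = w5 XOR w2 = 1 XOR 0 = 1
So w5 = 1 and w6 = 1.

p=1, q=0, r=1, s=1, t=0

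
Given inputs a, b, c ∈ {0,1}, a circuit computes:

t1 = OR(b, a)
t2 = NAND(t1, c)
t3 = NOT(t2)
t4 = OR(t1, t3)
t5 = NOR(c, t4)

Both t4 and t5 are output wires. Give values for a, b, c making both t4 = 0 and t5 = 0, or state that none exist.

a=0, b=0, c=1

Check with a=0, b=0, c=1:
t1 = OR(b, a) = OR(0, 0) = 0
t2 = NAND(t1, c) = NAND(0, 1) = 1
t3 = NOT(t2) = NOT 1 = 0
t4 = OR(t1, t3) = OR(0, 0) = 0
t5 = NOR(c, t4) = NOR(1, 0) = 0
So t4 = 0 and t5 = 0.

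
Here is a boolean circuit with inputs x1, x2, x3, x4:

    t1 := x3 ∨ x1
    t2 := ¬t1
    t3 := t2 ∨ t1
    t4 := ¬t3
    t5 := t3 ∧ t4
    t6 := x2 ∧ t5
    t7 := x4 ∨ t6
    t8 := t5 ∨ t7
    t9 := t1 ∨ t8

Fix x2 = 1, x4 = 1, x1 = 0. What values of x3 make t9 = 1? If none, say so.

x3=0

t9 = t1 ∨ t8 must be 1, so at least one of t1, t8 is 1.
Check with x2 = 1, x4 = 1, x1 = 0 and x3=0:
t1 = x3 ∨ x1 = 0 ∨ 0 = 0
t2 = ¬t1 = ¬0 = 1
t3 = t2 ∨ t1 = 1 ∨ 0 = 1
t4 = ¬t3 = ¬1 = 0
t5 = t3 ∧ t4 = 1 ∧ 0 = 0
t6 = x2 ∧ t5 = 1 ∧ 0 = 0
t7 = x4 ∨ t6 = 1 ∨ 0 = 1
t8 = t5 ∨ t7 = 0 ∨ 1 = 1
t9 = t1 ∨ t8 = 0 ∨ 1 = 1
So t9 = 1.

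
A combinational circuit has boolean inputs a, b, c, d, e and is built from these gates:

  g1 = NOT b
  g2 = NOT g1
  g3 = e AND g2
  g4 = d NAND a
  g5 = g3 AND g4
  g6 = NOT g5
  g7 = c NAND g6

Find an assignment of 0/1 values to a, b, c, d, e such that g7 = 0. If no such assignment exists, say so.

g7 = c NAND g6 must be 0, so both c = 1 and g6 = 1.
g6 = NOT g5 must be 1, so g5 = 0.
Check with a=0, b=1, c=1, d=0, e=0:
g1 = NOT b = NOT 1 = 0
g2 = NOT g1 = NOT 0 = 1
g3 = e AND g2 = 0 AND 1 = 0
g4 = d NAND a = 0 NAND 0 = 1
g5 = g3 AND g4 = 0 AND 1 = 0
g6 = NOT g5 = NOT 0 = 1
g7 = c NAND g6 = 1 NAND 1 = 0
So g7 = 0 as required.

a=0, b=1, c=1, d=0, e=0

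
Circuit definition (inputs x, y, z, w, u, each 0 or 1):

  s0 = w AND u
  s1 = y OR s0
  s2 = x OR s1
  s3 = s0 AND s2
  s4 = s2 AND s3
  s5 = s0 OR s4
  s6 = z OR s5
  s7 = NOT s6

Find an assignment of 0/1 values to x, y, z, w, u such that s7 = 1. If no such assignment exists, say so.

x=1 y=1 z=0 w=0 u=0

s7 = NOT s6 must be 1, so s6 = 0.
s6 = z OR s5 must be 0, so both z = 0 and s5 = 0.
Check with x=1 y=1 z=0 w=0 u=0:
s0 = w AND u = 0 AND 0 = 0
s1 = y OR s0 = 1 OR 0 = 1
s2 = x OR s1 = 1 OR 1 = 1
s3 = s0 AND s2 = 0 AND 1 = 0
s4 = s2 AND s3 = 1 AND 0 = 0
s5 = s0 OR s4 = 0 OR 0 = 0
s6 = z OR s5 = 0 OR 0 = 0
s7 = NOT s6 = NOT 0 = 1
So s7 = 1 as required.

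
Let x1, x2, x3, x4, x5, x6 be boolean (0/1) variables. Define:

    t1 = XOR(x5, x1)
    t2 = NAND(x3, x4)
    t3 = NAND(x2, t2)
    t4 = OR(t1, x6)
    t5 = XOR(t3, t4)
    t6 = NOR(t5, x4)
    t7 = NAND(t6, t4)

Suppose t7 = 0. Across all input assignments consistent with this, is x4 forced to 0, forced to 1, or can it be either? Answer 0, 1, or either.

0

t7 = NAND(t6, t4) must be 0, so both t6 = 1 and t4 = 1.
t6 = NOR(t5, x4) must be 1, so both t5 = 0 and x4 = 0.
t4 = OR(t1, x6) must be 1, so at least one of t1, x6 is 1.
Every assignment with t7 = 0 has x4 = 0; there are 12 such assignment(s).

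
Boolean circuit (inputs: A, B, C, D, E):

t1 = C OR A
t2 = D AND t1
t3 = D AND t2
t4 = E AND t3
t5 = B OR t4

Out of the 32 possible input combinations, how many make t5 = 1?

t5 = B OR t4 must be 1, so at least one of B, t4 is 1.
Enumerating the 32 input combinations, 19 give t5 = 1 and 13 give t5 = 0.

19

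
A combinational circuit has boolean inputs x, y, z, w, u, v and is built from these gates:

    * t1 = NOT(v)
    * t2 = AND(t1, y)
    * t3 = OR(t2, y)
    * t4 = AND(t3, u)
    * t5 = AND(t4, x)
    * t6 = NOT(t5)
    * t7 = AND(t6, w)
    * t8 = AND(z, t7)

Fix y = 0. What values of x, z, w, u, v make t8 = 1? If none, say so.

t8 = AND(z, t7) must be 1, so both z = 1 and t7 = 1.
Check with y = 0 and x=1, z=1, w=1, u=1, v=0:
t1 = NOT(v) = NOT 0 = 1
t2 = AND(t1, y) = AND(1, 0) = 0
t3 = OR(t2, y) = OR(0, 0) = 0
t4 = AND(t3, u) = AND(0, 1) = 0
t5 = AND(t4, x) = AND(0, 1) = 0
t6 = NOT(t5) = NOT 0 = 1
t7 = AND(t6, w) = AND(1, 1) = 1
t8 = AND(z, t7) = AND(1, 1) = 1
So t8 = 1.

x=1, z=1, w=1, u=1, v=0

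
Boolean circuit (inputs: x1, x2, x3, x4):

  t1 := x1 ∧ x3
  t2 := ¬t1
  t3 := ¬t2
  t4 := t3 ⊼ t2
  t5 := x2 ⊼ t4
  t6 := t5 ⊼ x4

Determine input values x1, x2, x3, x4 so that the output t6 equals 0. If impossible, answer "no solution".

x1=1, x2=0, x3=1, x4=1

t6 = t5 ⊼ x4 must be 0, so both t5 = 1 and x4 = 1.
t5 = x2 ⊼ t4 must be 1, so at least one of x2, t4 is 0.
Check with x1=1, x2=0, x3=1, x4=1:
t1 = x1 ∧ x3 = 1 ∧ 1 = 1
t2 = ¬t1 = ¬1 = 0
t3 = ¬t2 = ¬0 = 1
t4 = t3 ⊼ t2 = 1 ⊼ 0 = 1
t5 = x2 ⊼ t4 = 0 ⊼ 1 = 1
t6 = t5 ⊼ x4 = 1 ⊼ 1 = 0
So t6 = 0 as required.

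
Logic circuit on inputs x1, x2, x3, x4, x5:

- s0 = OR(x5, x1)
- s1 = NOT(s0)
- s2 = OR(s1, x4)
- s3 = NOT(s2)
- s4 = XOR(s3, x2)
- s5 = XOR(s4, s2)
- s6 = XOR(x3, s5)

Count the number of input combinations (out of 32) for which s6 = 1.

16

s6 = XOR(x3, s5) must be 1, so x3 and s5 differ.
Enumerating the 32 input combinations, 16 give s6 = 1 and 16 give s6 = 0.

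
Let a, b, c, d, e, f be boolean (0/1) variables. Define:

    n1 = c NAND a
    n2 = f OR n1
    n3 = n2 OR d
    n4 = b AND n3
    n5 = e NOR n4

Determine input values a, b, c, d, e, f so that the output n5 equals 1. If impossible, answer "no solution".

a=0 b=0 c=0 d=0 e=0 f=1

Check with a=0 b=0 c=0 d=0 e=0 f=1:
n1 = c NAND a = 0 NAND 0 = 1
n2 = f OR n1 = 1 OR 1 = 1
n3 = n2 OR d = 1 OR 0 = 1
n4 = b AND n3 = 0 AND 1 = 0
n5 = e NOR n4 = 0 NOR 0 = 1
So n5 = 1 as required.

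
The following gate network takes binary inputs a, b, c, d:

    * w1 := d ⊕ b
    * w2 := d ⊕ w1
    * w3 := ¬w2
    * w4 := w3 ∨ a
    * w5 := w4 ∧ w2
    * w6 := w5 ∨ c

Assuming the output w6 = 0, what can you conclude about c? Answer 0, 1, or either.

w6 = w5 ∨ c must be 0, so both w5 = 0 and c = 0.
w5 = w4 ∧ w2 must be 0, so at least one of w4, w2 is 0.
Every assignment with w6 = 0 has c = 0; there are 6 such assignment(s).

0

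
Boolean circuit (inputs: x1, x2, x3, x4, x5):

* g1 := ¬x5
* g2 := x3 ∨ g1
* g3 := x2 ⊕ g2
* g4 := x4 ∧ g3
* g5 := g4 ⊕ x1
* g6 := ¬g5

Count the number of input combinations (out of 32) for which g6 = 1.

16

g6 = ¬g5 must be 1, so g5 = 0.
g5 = g4 ⊕ x1 must be 0, so g4 and x1 are equal.
Enumerating the 32 input combinations, 16 give g6 = 1 and 16 give g6 = 0.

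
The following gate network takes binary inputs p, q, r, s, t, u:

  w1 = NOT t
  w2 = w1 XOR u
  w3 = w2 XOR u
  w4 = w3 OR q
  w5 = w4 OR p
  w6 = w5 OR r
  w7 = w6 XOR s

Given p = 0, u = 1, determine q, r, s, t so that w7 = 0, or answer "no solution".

q=0, r=1, s=1, t=1

w7 = w6 XOR s must be 0, so w6 and s are equal.
Check with p = 0, u = 1 and q=0, r=1, s=1, t=1:
w1 = NOT t = NOT 1 = 0
w2 = w1 XOR u = 0 XOR 1 = 1
w3 = w2 XOR u = 1 XOR 1 = 0
w4 = w3 OR q = 0 OR 0 = 0
w5 = w4 OR p = 0 OR 0 = 0
w6 = w5 OR r = 0 OR 1 = 1
w7 = w6 XOR s = 1 XOR 1 = 0
So w7 = 0.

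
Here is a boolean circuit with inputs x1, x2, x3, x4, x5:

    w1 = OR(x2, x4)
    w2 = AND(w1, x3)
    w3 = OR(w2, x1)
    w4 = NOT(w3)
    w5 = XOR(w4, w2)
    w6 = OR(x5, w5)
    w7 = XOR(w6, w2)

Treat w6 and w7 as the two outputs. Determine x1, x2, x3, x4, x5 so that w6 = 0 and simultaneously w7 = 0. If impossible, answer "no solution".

x1=1 x2=1 x3=0 x4=1 x5=0

Check with x1=1 x2=1 x3=0 x4=1 x5=0:
w1 = OR(x2, x4) = OR(1, 1) = 1
w2 = AND(w1, x3) = AND(1, 0) = 0
w3 = OR(w2, x1) = OR(0, 1) = 1
w4 = NOT(w3) = NOT 1 = 0
w5 = XOR(w4, w2) = XOR(0, 0) = 0
w6 = OR(x5, w5) = OR(0, 0) = 0
w7 = XOR(w6, w2) = XOR(0, 0) = 0
So w6 = 0 and w7 = 0.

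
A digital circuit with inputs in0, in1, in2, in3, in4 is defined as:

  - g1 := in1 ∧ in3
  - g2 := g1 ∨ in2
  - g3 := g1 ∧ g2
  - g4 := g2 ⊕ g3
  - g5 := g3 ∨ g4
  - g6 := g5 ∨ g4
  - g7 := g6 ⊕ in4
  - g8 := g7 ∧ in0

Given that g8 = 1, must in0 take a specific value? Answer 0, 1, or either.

g8 = g7 ∧ in0 must be 1, so both g7 = 1 and in0 = 1.
g7 = g6 ⊕ in4 must be 1, so g6 and in4 differ.
Every assignment with g8 = 1 has in0 = 1; there are 8 such assignment(s).

1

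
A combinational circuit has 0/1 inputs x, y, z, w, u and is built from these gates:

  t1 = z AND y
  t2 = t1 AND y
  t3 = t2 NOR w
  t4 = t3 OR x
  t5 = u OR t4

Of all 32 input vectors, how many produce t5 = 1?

27

t5 = u OR t4 must be 1, so at least one of u, t4 is 1.
Enumerating the 32 input combinations, 27 give t5 = 1 and 5 give t5 = 0.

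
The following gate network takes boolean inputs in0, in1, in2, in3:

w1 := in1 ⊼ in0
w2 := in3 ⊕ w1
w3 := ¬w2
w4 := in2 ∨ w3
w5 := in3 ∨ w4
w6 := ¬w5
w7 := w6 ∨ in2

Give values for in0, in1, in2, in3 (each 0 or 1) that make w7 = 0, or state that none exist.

in0=0 in1=1 in2=0 in3=1

Check with in0=0 in1=1 in2=0 in3=1:
w1 = in1 ⊼ in0 = 1 ⊼ 0 = 1
w2 = in3 ⊕ w1 = 1 ⊕ 1 = 0
w3 = ¬w2 = ¬0 = 1
w4 = in2 ∨ w3 = 0 ∨ 1 = 1
w5 = in3 ∨ w4 = 1 ∨ 1 = 1
w6 = ¬w5 = ¬1 = 0
w7 = w6 ∨ in2 = 0 ∨ 0 = 0
So w7 = 0 as required.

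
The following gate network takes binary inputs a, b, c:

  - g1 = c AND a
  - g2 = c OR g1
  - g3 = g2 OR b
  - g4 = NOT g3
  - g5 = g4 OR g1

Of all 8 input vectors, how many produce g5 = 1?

g5 = g4 OR g1 must be 1, so at least one of g4, g1 is 1.
Satisfying assignments:
  a=0, b=0, c=0
  a=1, b=0, c=0
  a=1, b=0, c=1
  a=1, b=1, c=1

4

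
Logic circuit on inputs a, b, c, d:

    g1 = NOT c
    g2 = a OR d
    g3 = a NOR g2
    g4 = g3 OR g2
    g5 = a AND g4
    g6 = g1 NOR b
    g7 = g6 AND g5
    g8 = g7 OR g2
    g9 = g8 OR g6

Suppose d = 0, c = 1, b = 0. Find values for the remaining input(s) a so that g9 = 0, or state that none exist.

With d = 0, c = 1, b = 0 fixed, none of the 2 settings of a give g9 = 0.
For example, with a=1:
g1 = NOT c = NOT 1 = 0
g2 = a OR d = 1 OR 0 = 1
g3 = a NOR g2 = 1 NOR 1 = 0
g4 = g3 OR g2 = 0 OR 1 = 1
g5 = a AND g4 = 1 AND 1 = 1
g6 = g1 NOR b = 0 NOR 0 = 1
g7 = g6 AND g5 = 1 AND 1 = 1
g8 = g7 OR g2 = 1 OR 1 = 1
g9 = g8 OR g6 = 1 OR 1 = 1
giving g9 = 1 ≠ 0.

no solution exists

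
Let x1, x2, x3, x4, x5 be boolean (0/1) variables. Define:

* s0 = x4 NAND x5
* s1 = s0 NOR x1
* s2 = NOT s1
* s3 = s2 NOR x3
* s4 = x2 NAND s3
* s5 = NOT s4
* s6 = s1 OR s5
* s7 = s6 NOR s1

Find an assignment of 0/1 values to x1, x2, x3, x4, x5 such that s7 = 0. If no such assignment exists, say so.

Check with x1=0, x2=0, x3=0, x4=1, x5=1:
s0 = x4 NAND x5 = 1 NAND 1 = 0
s1 = s0 NOR x1 = 0 NOR 0 = 1
s2 = NOT s1 = NOT 1 = 0
s3 = s2 NOR x3 = 0 NOR 0 = 1
s4 = x2 NAND s3 = 0 NAND 1 = 1
s5 = NOT s4 = NOT 1 = 0
s6 = s1 OR s5 = 1 OR 0 = 1
s7 = s6 NOR s1 = 1 NOR 1 = 0
So s7 = 0 as required.

x1=0, x2=0, x3=0, x4=1, x5=1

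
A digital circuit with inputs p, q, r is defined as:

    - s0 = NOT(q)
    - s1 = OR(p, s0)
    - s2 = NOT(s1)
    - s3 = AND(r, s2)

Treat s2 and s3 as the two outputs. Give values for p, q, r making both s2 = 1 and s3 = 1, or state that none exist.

p=0, q=1, r=1

Check with p=0, q=1, r=1:
s0 = NOT(q) = NOT 1 = 0
s1 = OR(p, s0) = OR(0, 0) = 0
s2 = NOT(s1) = NOT 0 = 1
s3 = AND(r, s2) = AND(1, 1) = 1
So s2 = 1 and s3 = 1.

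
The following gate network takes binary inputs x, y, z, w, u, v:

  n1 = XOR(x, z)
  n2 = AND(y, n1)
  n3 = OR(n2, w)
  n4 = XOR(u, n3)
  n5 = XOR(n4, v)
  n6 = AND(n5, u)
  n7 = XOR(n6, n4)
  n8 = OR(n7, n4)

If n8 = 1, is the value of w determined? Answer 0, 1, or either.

either

Both values of w occur among assignments with n8 = 1:
  w=0: x=0, y=0, z=0, w=0, u=1, v=0
  w=1: x=0, y=0, z=0, w=1, u=0, v=0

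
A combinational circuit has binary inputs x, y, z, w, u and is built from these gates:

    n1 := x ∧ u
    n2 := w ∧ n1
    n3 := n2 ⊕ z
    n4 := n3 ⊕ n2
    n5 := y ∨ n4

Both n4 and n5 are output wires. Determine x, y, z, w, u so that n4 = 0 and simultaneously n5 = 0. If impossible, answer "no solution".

x=0, y=0, z=0, w=0, u=0

Check with x=0, y=0, z=0, w=0, u=0:
n1 = x ∧ u = 0 ∧ 0 = 0
n2 = w ∧ n1 = 0 ∧ 0 = 0
n3 = n2 ⊕ z = 0 ⊕ 0 = 0
n4 = n3 ⊕ n2 = 0 ⊕ 0 = 0
n5 = y ∨ n4 = 0 ∨ 0 = 0
So n4 = 0 and n5 = 0.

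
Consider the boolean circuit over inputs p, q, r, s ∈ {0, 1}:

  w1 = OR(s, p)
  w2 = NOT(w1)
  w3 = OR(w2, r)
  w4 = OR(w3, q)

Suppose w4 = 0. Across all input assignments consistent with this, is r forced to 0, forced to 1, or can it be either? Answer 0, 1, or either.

0

w4 = OR(w3, q) must be 0, so both w3 = 0 and q = 0.
w3 = OR(w2, r) must be 0, so both w2 = 0 and r = 0.
Every assignment with w4 = 0 has r = 0; there are 3 such assignment(s).
  p=0, q=0, r=0, s=1
  p=1, q=0, r=0, s=0
  p=1, q=0, r=0, s=1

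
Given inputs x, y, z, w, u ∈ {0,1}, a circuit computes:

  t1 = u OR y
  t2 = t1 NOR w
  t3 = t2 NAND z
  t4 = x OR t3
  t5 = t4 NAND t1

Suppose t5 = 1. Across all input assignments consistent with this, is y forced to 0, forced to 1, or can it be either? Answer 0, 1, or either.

0

t5 = t4 NAND t1 must be 1, so at least one of t4, t1 is 0.
Every assignment with t5 = 1 has y = 0; there are 8 such assignment(s).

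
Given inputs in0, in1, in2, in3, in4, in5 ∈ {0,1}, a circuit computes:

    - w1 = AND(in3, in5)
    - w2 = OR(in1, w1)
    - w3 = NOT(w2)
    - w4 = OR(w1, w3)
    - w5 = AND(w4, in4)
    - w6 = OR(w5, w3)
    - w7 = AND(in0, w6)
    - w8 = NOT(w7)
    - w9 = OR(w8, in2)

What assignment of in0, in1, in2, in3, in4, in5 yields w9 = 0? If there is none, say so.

in0=1 in1=0 in2=0 in3=1 in4=1 in5=0

w9 = OR(w8, in2) must be 0, so both w8 = 0 and in2 = 0.
w8 = NOT(w7) must be 0, so w7 = 1.
Check with in0=1 in1=0 in2=0 in3=1 in4=1 in5=0:
w1 = AND(in3, in5) = AND(1, 0) = 0
w2 = OR(in1, w1) = OR(0, 0) = 0
w3 = NOT(w2) = NOT 0 = 1
w4 = OR(w1, w3) = OR(0, 1) = 1
w5 = AND(w4, in4) = AND(1, 1) = 1
w6 = OR(w5, w3) = OR(1, 1) = 1
w7 = AND(in0, w6) = AND(1, 1) = 1
w8 = NOT(w7) = NOT 1 = 0
w9 = OR(w8, in2) = OR(0, 0) = 0
So w9 = 0 as required.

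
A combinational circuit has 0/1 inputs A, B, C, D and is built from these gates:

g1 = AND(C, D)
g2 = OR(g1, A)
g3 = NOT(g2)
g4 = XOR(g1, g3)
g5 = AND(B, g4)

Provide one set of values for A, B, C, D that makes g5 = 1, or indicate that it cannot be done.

g5 = AND(B, g4) must be 1, so both B = 1 and g4 = 1.
g4 = XOR(g1, g3) must be 1, so g1 and g3 differ.
Check with A=0, B=1, C=0, D=1:
g1 = AND(C, D) = AND(0, 1) = 0
g2 = OR(g1, A) = OR(0, 0) = 0
g3 = NOT(g2) = NOT 0 = 1
g4 = XOR(g1, g3) = XOR(0, 1) = 1
g5 = AND(B, g4) = AND(1, 1) = 1
So g5 = 1 as required.

A=0, B=1, C=0, D=1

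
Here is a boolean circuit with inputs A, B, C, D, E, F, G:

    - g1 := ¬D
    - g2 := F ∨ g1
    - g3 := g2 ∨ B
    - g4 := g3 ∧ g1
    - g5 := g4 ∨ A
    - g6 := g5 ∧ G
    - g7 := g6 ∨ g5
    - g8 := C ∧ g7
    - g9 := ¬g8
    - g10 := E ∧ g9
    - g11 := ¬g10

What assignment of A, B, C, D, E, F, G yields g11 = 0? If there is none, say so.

Check with A=1, B=1, C=0, D=0, E=1, F=1, G=1:
g1 = ¬D = ¬0 = 1
g2 = F ∨ g1 = 1 ∨ 1 = 1
g3 = g2 ∨ B = 1 ∨ 1 = 1
g4 = g3 ∧ g1 = 1 ∧ 1 = 1
g5 = g4 ∨ A = 1 ∨ 1 = 1
g6 = g5 ∧ G = 1 ∧ 1 = 1
g7 = g6 ∨ g5 = 1 ∨ 1 = 1
g8 = C ∧ g7 = 0 ∧ 1 = 0
g9 = ¬g8 = ¬0 = 1
g10 = E ∧ g9 = 1 ∧ 1 = 1
g11 = ¬g10 = ¬1 = 0
So g11 = 0 as required.

A=1, B=1, C=0, D=0, E=1, F=1, G=1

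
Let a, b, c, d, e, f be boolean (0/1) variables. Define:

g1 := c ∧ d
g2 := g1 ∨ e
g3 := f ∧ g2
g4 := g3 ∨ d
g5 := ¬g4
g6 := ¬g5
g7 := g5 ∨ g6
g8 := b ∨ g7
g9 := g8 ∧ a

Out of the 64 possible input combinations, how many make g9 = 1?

g9 = g8 ∧ a must be 1, so both g8 = 1 and a = 1.
g8 = b ∨ g7 must be 1, so at least one of b, g7 is 1.
Enumerating the 64 input combinations, 32 give g9 = 1 and 32 give g9 = 0.

32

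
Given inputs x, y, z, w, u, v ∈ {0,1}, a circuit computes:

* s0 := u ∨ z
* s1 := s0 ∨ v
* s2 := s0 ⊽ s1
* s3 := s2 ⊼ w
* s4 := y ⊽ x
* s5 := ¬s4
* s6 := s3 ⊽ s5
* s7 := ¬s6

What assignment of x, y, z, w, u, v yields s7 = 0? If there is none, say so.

x=0, y=0, z=0, w=1, u=0, v=0

s7 = ¬s6 must be 0, so s6 = 1.
s6 = s3 ⊽ s5 must be 1, so both s3 = 0 and s5 = 0.
s3 = s2 ⊼ w must be 0, so both s2 = 1 and w = 1.
Check with x=0, y=0, z=0, w=1, u=0, v=0:
s0 = u ∨ z = 0 ∨ 0 = 0
s1 = s0 ∨ v = 0 ∨ 0 = 0
s2 = s0 ⊽ s1 = 0 ⊽ 0 = 1
s3 = s2 ⊼ w = 1 ⊼ 1 = 0
s4 = y ⊽ x = 0 ⊽ 0 = 1
s5 = ¬s4 = ¬1 = 0
s6 = s3 ⊽ s5 = 0 ⊽ 0 = 1
s7 = ¬s6 = ¬1 = 0
So s7 = 0 as required.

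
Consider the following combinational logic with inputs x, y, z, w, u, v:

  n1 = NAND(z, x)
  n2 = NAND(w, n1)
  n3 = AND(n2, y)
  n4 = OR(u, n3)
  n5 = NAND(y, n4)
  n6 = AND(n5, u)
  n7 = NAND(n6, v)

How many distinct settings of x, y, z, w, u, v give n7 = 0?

8

n7 = NAND(n6, v) must be 0, so both n6 = 1 and v = 1.
n6 = AND(n5, u) must be 1, so both n5 = 1 and u = 1.
n5 = NAND(y, n4) must be 1, so at least one of y, n4 is 0.
Enumerating the 64 input combinations, 8 give n7 = 0 and 56 give n7 = 1.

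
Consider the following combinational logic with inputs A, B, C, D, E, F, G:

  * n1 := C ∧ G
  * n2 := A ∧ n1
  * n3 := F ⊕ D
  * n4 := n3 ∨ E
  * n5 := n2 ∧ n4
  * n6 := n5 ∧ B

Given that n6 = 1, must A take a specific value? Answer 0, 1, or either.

n6 = n5 ∧ B must be 1, so both n5 = 1 and B = 1.
Every assignment with n6 = 1 has A = 1; there are 6 such assignment(s).

1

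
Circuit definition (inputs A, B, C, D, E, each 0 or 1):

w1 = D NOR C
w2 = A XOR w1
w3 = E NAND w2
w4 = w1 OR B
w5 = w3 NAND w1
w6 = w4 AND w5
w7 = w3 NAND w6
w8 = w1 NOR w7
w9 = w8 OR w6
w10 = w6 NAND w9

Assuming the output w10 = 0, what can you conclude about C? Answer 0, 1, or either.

Both values of C occur among assignments with w10 = 0:
  C=0: A=0, B=0, C=0, D=0, E=1
  C=1: A=0, B=1, C=1, D=0, E=0

either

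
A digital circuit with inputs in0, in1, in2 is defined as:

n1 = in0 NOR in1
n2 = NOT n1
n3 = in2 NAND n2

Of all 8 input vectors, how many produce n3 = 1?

5

n3 = in2 NAND n2 must be 1, so at least one of in2, n2 is 0.
Satisfying assignments:
  in0=0, in1=0, in2=0
  in0=0, in1=0, in2=1
  in0=0, in1=1, in2=0
  in0=1, in1=0, in2=0
  in0=1, in1=1, in2=0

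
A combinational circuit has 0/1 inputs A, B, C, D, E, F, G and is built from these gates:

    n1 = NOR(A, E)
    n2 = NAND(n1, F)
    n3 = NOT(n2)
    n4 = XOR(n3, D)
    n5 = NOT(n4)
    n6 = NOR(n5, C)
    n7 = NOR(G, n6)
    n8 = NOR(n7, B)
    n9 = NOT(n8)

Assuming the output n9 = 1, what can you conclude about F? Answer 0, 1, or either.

Both values of F occur among assignments with n9 = 1:
  F=0: A=0, B=0, C=0, D=0, E=0, F=0, G=0
  F=1: A=0, B=0, C=0, D=0, E=1, F=1, G=0

either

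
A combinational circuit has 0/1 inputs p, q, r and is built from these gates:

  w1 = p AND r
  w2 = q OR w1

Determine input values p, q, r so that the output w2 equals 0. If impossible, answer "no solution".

p=1, q=0, r=0

w2 = q OR w1 must be 0, so both q = 0 and w1 = 0.
w1 = p AND r must be 0, so at least one of p, r is 0.
Check with p=1, q=0, r=0:
w1 = p AND r = 1 AND 0 = 0
w2 = q OR w1 = 0 OR 0 = 0
So w2 = 0 as required.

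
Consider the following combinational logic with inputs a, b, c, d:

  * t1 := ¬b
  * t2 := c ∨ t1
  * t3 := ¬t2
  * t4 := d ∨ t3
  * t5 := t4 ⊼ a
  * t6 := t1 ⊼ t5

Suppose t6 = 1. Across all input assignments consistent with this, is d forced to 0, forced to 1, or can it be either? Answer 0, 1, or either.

either

Both values of d occur among assignments with t6 = 1:
  d=0: a=0, b=1, c=0, d=0
  d=1: a=0, b=1, c=0, d=1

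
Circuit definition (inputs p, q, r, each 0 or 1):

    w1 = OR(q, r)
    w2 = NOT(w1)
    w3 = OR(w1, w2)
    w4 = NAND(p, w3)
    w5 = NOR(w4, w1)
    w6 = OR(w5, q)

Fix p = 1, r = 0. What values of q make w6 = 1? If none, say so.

Check with p = 1, r = 0 and q=1:
w1 = OR(q, r) = OR(1, 0) = 1
w2 = NOT(w1) = NOT 1 = 0
w3 = OR(w1, w2) = OR(1, 0) = 1
w4 = NAND(p, w3) = NAND(1, 1) = 0
w5 = NOR(w4, w1) = NOR(0, 1) = 0
w6 = OR(w5, q) = OR(0, 1) = 1
So w6 = 1.

q=1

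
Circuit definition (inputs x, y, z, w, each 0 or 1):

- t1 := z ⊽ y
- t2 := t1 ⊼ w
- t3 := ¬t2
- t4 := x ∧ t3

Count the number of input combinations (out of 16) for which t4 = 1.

t4 = x ∧ t3 must be 1, so both x = 1 and t3 = 1.
t3 = ¬t2 must be 1, so t2 = 0.
Satisfying assignments:
  x=1, y=0, z=0, w=1

1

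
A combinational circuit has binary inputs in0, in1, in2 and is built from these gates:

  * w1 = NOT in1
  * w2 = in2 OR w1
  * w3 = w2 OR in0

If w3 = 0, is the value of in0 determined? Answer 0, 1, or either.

0

w3 = w2 OR in0 must be 0, so both w2 = 0 and in0 = 0.
Every assignment with w3 = 0 has in0 = 0; there are 1 such assignment(s).
  in0=0, in1=1, in2=0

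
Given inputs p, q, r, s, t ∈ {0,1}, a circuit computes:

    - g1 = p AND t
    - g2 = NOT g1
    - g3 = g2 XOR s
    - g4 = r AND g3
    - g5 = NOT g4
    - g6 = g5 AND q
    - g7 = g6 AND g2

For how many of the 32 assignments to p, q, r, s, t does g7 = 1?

g7 = g6 AND g2 must be 1, so both g6 = 1 and g2 = 1.
g6 = g5 AND q must be 1, so both g5 = 1 and q = 1.
g2 = NOT g1 must be 1, so g1 = 0.
Enumerating the 32 input combinations, 9 give g7 = 1 and 23 give g7 = 0.

9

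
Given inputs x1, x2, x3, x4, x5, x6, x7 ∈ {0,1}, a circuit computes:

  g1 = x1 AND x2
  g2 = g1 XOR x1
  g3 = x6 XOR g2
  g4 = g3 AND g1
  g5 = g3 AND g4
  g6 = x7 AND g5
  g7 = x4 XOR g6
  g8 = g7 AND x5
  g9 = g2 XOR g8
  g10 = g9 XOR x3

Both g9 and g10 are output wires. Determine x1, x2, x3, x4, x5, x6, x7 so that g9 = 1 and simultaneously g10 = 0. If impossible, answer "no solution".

x1=0, x2=0, x3=1, x4=1, x5=1, x6=0, x7=1

Check with x1=0, x2=0, x3=1, x4=1, x5=1, x6=0, x7=1:
g1 = x1 AND x2 = 0 AND 0 = 0
g2 = g1 XOR x1 = 0 XOR 0 = 0
g3 = x6 XOR g2 = 0 XOR 0 = 0
g4 = g3 AND g1 = 0 AND 0 = 0
g5 = g3 AND g4 = 0 AND 0 = 0
g6 = x7 AND g5 = 1 AND 0 = 0
g7 = x4 XOR g6 = 1 XOR 0 = 1
g8 = g7 AND x5 = 1 AND 1 = 1
g9 = g2 XOR g8 = 0 XOR 1 = 1
g10 = g9 XOR x3 = 1 XOR 1 = 0
So g9 = 1 and g10 = 0.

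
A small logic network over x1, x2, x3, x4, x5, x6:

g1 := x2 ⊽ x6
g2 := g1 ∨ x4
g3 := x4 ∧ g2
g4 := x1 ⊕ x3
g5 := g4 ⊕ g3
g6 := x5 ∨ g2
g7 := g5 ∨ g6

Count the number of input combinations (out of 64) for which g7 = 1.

g7 = g5 ∨ g6 must be 1, so at least one of g5, g6 is 1.
Enumerating the 64 input combinations, 58 give g7 = 1 and 6 give g7 = 0.

58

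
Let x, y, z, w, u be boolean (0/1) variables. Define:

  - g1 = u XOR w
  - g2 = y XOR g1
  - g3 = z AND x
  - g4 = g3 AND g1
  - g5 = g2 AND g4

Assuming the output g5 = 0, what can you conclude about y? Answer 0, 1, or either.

Both values of y occur among assignments with g5 = 0:
  y=0: x=0, y=0, z=0, w=0, u=0
  y=1: x=0, y=1, z=0, w=0, u=0

either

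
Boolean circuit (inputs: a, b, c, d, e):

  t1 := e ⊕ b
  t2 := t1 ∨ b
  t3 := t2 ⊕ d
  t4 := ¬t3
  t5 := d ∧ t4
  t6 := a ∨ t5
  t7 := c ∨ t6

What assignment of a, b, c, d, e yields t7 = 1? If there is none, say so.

t7 = c ∨ t6 must be 1, so at least one of c, t6 is 1.
Check with a=1, b=0, c=0, d=0, e=1:
t1 = e ⊕ b = 1 ⊕ 0 = 1
t2 = t1 ∨ b = 1 ∨ 0 = 1
t3 = t2 ⊕ d = 1 ⊕ 0 = 1
t4 = ¬t3 = ¬1 = 0
t5 = d ∧ t4 = 0 ∧ 0 = 0
t6 = a ∨ t5 = 1 ∨ 0 = 1
t7 = c ∨ t6 = 0 ∨ 1 = 1
So t7 = 1 as required.

a=1, b=0, c=0, d=0, e=1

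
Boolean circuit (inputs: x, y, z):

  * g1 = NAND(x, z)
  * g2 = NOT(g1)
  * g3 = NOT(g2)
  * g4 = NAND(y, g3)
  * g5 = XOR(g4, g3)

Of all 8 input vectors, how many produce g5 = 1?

g5 = XOR(g4, g3) must be 1, so g4 and g3 differ.
Satisfying assignments:
  x=0, y=1, z=0
  x=0, y=1, z=1
  x=1, y=0, z=1
  x=1, y=1, z=0
  x=1, y=1, z=1

5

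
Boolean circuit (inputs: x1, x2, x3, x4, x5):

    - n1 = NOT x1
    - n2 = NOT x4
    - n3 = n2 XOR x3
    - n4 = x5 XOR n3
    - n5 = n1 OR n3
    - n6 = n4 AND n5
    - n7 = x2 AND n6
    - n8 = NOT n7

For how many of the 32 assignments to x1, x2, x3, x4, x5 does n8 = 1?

n8 = NOT n7 must be 1, so n7 = 0.
n7 = x2 AND n6 must be 0, so at least one of x2, n6 is 0.
Enumerating the 32 input combinations, 26 give n8 = 1 and 6 give n8 = 0.

26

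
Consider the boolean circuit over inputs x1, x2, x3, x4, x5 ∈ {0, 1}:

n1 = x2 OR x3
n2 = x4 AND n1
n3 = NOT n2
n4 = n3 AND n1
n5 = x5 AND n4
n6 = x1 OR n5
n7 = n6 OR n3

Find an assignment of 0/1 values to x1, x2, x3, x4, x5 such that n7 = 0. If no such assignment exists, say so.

Check with x1=0 x2=1 x3=0 x4=1 x5=0:
n1 = x2 OR x3 = 1 OR 0 = 1
n2 = x4 AND n1 = 1 AND 1 = 1
n3 = NOT n2 = NOT 1 = 0
n4 = n3 AND n1 = 0 AND 1 = 0
n5 = x5 AND n4 = 0 AND 0 = 0
n6 = x1 OR n5 = 0 OR 0 = 0
n7 = n6 OR n3 = 0 OR 0 = 0
So n7 = 0 as required.

x1=0 x2=1 x3=0 x4=1 x5=0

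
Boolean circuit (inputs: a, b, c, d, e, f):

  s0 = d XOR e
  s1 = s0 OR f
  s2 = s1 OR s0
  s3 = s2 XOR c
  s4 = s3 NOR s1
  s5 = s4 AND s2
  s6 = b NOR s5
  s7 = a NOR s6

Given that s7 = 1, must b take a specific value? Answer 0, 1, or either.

1

s7 = a NOR s6 must be 1, so both a = 0 and s6 = 0.
s6 = b NOR s5 must be 0, so at least one of b, s5 is 1.
Every assignment with s7 = 1 has b = 1; there are 16 such assignment(s).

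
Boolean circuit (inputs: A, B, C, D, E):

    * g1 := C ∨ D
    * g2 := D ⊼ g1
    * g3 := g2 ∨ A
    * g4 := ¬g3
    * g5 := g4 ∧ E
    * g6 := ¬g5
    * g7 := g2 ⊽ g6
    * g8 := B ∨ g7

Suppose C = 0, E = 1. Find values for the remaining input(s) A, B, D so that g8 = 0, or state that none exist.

Check with C = 0, E = 1 and A=1, B=0, D=1:
g1 = C ∨ D = 0 ∨ 1 = 1
g2 = D ⊼ g1 = 1 ⊼ 1 = 0
g3 = g2 ∨ A = 0 ∨ 1 = 1
g4 = ¬g3 = ¬1 = 0
g5 = g4 ∧ E = 0 ∧ 1 = 0
g6 = ¬g5 = ¬0 = 1
g7 = g2 ⊽ g6 = 0 ⊽ 1 = 0
g8 = B ∨ g7 = 0 ∨ 0 = 0
So g8 = 0.

A=1, B=0, D=1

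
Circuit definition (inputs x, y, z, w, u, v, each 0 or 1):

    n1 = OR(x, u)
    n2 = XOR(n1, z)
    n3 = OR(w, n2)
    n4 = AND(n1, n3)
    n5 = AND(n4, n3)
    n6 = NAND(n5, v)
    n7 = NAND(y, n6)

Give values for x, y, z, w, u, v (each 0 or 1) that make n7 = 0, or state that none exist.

x=1 y=1 z=0 w=1 u=0 v=0

Check with x=1 y=1 z=0 w=1 u=0 v=0:
n1 = OR(x, u) = OR(1, 0) = 1
n2 = XOR(n1, z) = XOR(1, 0) = 1
n3 = OR(w, n2) = OR(1, 1) = 1
n4 = AND(n1, n3) = AND(1, 1) = 1
n5 = AND(n4, n3) = AND(1, 1) = 1
n6 = NAND(n5, v) = NAND(1, 0) = 1
n7 = NAND(y, n6) = NAND(1, 1) = 0
So n7 = 0 as required.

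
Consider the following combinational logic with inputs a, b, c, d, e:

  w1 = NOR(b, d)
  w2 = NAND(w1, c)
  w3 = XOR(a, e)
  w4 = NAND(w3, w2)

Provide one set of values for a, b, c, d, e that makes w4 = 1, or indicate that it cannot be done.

w4 = NAND(w3, w2) must be 1, so at least one of w3, w2 is 0.
Check with a=1, b=1, c=0, d=1, e=1:
w1 = NOR(b, d) = NOR(1, 1) = 0
w2 = NAND(w1, c) = NAND(0, 0) = 1
w3 = XOR(a, e) = XOR(1, 1) = 0
w4 = NAND(w3, w2) = NAND(0, 1) = 1
So w4 = 1 as required.

a=1, b=1, c=0, d=1, e=1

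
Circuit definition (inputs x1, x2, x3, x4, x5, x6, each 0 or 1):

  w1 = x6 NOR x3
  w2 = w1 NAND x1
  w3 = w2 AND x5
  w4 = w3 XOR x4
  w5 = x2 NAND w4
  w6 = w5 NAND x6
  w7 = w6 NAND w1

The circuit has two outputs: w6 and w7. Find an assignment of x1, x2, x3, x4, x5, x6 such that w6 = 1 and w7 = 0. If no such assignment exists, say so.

x1=0, x2=1, x3=0, x4=0, x5=1, x6=0

Check with x1=0, x2=1, x3=0, x4=0, x5=1, x6=0:
w1 = x6 NOR x3 = 0 NOR 0 = 1
w2 = w1 NAND x1 = 1 NAND 0 = 1
w3 = w2 AND x5 = 1 AND 1 = 1
w4 = w3 XOR x4 = 1 XOR 0 = 1
w5 = x2 NAND w4 = 1 NAND 1 = 0
w6 = w5 NAND x6 = 0 NAND 0 = 1
w7 = w6 NAND w1 = 1 NAND 1 = 0
So w6 = 1 and w7 = 0.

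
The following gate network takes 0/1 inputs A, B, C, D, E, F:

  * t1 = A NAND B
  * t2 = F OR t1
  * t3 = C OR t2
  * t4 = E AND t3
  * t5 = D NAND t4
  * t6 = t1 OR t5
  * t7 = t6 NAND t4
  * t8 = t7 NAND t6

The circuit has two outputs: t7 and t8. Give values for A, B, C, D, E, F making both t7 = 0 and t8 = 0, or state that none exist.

Across all 64 input combinations, none give both t7 = 0 and t8 = 0.

no solution exists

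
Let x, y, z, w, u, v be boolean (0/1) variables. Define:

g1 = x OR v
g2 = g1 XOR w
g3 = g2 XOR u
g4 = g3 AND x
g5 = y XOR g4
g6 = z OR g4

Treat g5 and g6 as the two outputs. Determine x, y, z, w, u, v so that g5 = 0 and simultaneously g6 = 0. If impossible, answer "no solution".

x=0, y=0, z=0, w=0, u=0, v=1

Check with x=0, y=0, z=0, w=0, u=0, v=1:
g1 = x OR v = 0 OR 1 = 1
g2 = g1 XOR w = 1 XOR 0 = 1
g3 = g2 XOR u = 1 XOR 0 = 1
g4 = g3 AND x = 1 AND 0 = 0
g5 = y XOR g4 = 0 XOR 0 = 0
g6 = z OR g4 = 0 OR 0 = 0
So g5 = 0 and g6 = 0.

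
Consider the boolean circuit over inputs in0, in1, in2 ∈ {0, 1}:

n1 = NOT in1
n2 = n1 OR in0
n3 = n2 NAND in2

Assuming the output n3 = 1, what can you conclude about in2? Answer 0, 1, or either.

either

Both values of in2 occur among assignments with n3 = 1:
  in2=0: in0=0, in1=0, in2=0
  in2=1: in0=0, in1=1, in2=1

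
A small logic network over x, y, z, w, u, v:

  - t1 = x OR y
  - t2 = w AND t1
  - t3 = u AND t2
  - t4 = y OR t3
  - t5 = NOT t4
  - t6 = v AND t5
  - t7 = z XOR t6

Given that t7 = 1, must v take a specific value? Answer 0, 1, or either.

Both values of v occur among assignments with t7 = 1:
  v=0: x=0, y=0, z=1, w=0, u=0, v=0
  v=1: x=0, y=0, z=0, w=0, u=0, v=1

either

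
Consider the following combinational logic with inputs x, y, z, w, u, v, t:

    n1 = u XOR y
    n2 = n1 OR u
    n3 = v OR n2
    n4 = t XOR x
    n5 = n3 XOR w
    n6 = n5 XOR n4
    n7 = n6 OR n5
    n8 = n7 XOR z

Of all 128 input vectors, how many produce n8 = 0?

64

n8 = n7 XOR z must be 0, so n7 and z are equal.
Enumerating the 128 input combinations, 64 give n8 = 0 and 64 give n8 = 1.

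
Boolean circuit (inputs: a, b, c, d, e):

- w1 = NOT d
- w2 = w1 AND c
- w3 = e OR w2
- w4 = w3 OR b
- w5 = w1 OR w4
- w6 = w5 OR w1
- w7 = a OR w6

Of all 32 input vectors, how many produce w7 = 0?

w7 = a OR w6 must be 0, so both a = 0 and w6 = 0.
Satisfying assignments:
  a=0, b=0, c=0, d=1, e=0
  a=0, b=0, c=1, d=1, e=0

2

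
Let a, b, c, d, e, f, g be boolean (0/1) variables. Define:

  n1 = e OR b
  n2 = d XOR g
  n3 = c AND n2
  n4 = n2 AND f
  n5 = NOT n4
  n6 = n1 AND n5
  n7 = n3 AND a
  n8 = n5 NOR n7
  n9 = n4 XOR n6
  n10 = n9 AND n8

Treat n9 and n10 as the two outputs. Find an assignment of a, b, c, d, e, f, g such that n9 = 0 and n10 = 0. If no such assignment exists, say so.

a=1, b=0, c=0, d=1, e=0, f=0, g=0

Check with a=1, b=0, c=0, d=1, e=0, f=0, g=0:
n1 = e OR b = 0 OR 0 = 0
n2 = d XOR g = 1 XOR 0 = 1
n3 = c AND n2 = 0 AND 1 = 0
n4 = n2 AND f = 1 AND 0 = 0
n5 = NOT n4 = NOT 0 = 1
n6 = n1 AND n5 = 0 AND 1 = 0
n7 = n3 AND a = 0 AND 1 = 0
n8 = n5 NOR n7 = 1 NOR 0 = 0
n9 = n4 XOR n6 = 0 XOR 0 = 0
n10 = n9 AND n8 = 0 AND 0 = 0
So n9 = 0 and n10 = 0.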